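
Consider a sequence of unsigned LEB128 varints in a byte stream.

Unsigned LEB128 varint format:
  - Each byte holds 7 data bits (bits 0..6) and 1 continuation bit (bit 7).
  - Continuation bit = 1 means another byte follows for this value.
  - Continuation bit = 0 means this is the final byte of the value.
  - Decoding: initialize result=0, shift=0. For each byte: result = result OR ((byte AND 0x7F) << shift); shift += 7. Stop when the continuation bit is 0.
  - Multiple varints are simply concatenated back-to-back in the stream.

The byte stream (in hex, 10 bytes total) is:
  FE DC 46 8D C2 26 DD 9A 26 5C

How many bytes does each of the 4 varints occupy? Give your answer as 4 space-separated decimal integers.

Answer: 3 3 3 1

Derivation:
  byte[0]=0xFE cont=1 payload=0x7E=126: acc |= 126<<0 -> acc=126 shift=7
  byte[1]=0xDC cont=1 payload=0x5C=92: acc |= 92<<7 -> acc=11902 shift=14
  byte[2]=0x46 cont=0 payload=0x46=70: acc |= 70<<14 -> acc=1158782 shift=21 [end]
Varint 1: bytes[0:3] = FE DC 46 -> value 1158782 (3 byte(s))
  byte[3]=0x8D cont=1 payload=0x0D=13: acc |= 13<<0 -> acc=13 shift=7
  byte[4]=0xC2 cont=1 payload=0x42=66: acc |= 66<<7 -> acc=8461 shift=14
  byte[5]=0x26 cont=0 payload=0x26=38: acc |= 38<<14 -> acc=631053 shift=21 [end]
Varint 2: bytes[3:6] = 8D C2 26 -> value 631053 (3 byte(s))
  byte[6]=0xDD cont=1 payload=0x5D=93: acc |= 93<<0 -> acc=93 shift=7
  byte[7]=0x9A cont=1 payload=0x1A=26: acc |= 26<<7 -> acc=3421 shift=14
  byte[8]=0x26 cont=0 payload=0x26=38: acc |= 38<<14 -> acc=626013 shift=21 [end]
Varint 3: bytes[6:9] = DD 9A 26 -> value 626013 (3 byte(s))
  byte[9]=0x5C cont=0 payload=0x5C=92: acc |= 92<<0 -> acc=92 shift=7 [end]
Varint 4: bytes[9:10] = 5C -> value 92 (1 byte(s))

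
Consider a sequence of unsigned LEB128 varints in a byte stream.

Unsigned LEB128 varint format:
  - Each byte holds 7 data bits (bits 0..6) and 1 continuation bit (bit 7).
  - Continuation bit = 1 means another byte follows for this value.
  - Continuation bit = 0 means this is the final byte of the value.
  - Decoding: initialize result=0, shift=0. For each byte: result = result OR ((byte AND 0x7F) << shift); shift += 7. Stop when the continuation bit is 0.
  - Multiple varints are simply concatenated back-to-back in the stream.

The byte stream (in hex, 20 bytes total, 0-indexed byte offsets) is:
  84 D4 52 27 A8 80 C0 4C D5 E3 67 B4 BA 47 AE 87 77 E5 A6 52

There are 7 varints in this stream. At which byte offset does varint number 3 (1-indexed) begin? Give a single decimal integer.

  byte[0]=0x84 cont=1 payload=0x04=4: acc |= 4<<0 -> acc=4 shift=7
  byte[1]=0xD4 cont=1 payload=0x54=84: acc |= 84<<7 -> acc=10756 shift=14
  byte[2]=0x52 cont=0 payload=0x52=82: acc |= 82<<14 -> acc=1354244 shift=21 [end]
Varint 1: bytes[0:3] = 84 D4 52 -> value 1354244 (3 byte(s))
  byte[3]=0x27 cont=0 payload=0x27=39: acc |= 39<<0 -> acc=39 shift=7 [end]
Varint 2: bytes[3:4] = 27 -> value 39 (1 byte(s))
  byte[4]=0xA8 cont=1 payload=0x28=40: acc |= 40<<0 -> acc=40 shift=7
  byte[5]=0x80 cont=1 payload=0x00=0: acc |= 0<<7 -> acc=40 shift=14
  byte[6]=0xC0 cont=1 payload=0x40=64: acc |= 64<<14 -> acc=1048616 shift=21
  byte[7]=0x4C cont=0 payload=0x4C=76: acc |= 76<<21 -> acc=160432168 shift=28 [end]
Varint 3: bytes[4:8] = A8 80 C0 4C -> value 160432168 (4 byte(s))
  byte[8]=0xD5 cont=1 payload=0x55=85: acc |= 85<<0 -> acc=85 shift=7
  byte[9]=0xE3 cont=1 payload=0x63=99: acc |= 99<<7 -> acc=12757 shift=14
  byte[10]=0x67 cont=0 payload=0x67=103: acc |= 103<<14 -> acc=1700309 shift=21 [end]
Varint 4: bytes[8:11] = D5 E3 67 -> value 1700309 (3 byte(s))
  byte[11]=0xB4 cont=1 payload=0x34=52: acc |= 52<<0 -> acc=52 shift=7
  byte[12]=0xBA cont=1 payload=0x3A=58: acc |= 58<<7 -> acc=7476 shift=14
  byte[13]=0x47 cont=0 payload=0x47=71: acc |= 71<<14 -> acc=1170740 shift=21 [end]
Varint 5: bytes[11:14] = B4 BA 47 -> value 1170740 (3 byte(s))
  byte[14]=0xAE cont=1 payload=0x2E=46: acc |= 46<<0 -> acc=46 shift=7
  byte[15]=0x87 cont=1 payload=0x07=7: acc |= 7<<7 -> acc=942 shift=14
  byte[16]=0x77 cont=0 payload=0x77=119: acc |= 119<<14 -> acc=1950638 shift=21 [end]
Varint 6: bytes[14:17] = AE 87 77 -> value 1950638 (3 byte(s))
  byte[17]=0xE5 cont=1 payload=0x65=101: acc |= 101<<0 -> acc=101 shift=7
  byte[18]=0xA6 cont=1 payload=0x26=38: acc |= 38<<7 -> acc=4965 shift=14
  byte[19]=0x52 cont=0 payload=0x52=82: acc |= 82<<14 -> acc=1348453 shift=21 [end]
Varint 7: bytes[17:20] = E5 A6 52 -> value 1348453 (3 byte(s))

Answer: 4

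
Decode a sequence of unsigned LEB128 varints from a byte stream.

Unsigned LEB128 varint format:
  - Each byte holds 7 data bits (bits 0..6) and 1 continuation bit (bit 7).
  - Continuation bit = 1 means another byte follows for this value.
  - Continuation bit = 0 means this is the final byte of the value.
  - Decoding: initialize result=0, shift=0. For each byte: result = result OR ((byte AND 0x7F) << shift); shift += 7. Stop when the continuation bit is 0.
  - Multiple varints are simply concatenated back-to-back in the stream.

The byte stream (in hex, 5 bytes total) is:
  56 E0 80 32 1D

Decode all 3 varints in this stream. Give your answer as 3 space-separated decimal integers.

  byte[0]=0x56 cont=0 payload=0x56=86: acc |= 86<<0 -> acc=86 shift=7 [end]
Varint 1: bytes[0:1] = 56 -> value 86 (1 byte(s))
  byte[1]=0xE0 cont=1 payload=0x60=96: acc |= 96<<0 -> acc=96 shift=7
  byte[2]=0x80 cont=1 payload=0x00=0: acc |= 0<<7 -> acc=96 shift=14
  byte[3]=0x32 cont=0 payload=0x32=50: acc |= 50<<14 -> acc=819296 shift=21 [end]
Varint 2: bytes[1:4] = E0 80 32 -> value 819296 (3 byte(s))
  byte[4]=0x1D cont=0 payload=0x1D=29: acc |= 29<<0 -> acc=29 shift=7 [end]
Varint 3: bytes[4:5] = 1D -> value 29 (1 byte(s))

Answer: 86 819296 29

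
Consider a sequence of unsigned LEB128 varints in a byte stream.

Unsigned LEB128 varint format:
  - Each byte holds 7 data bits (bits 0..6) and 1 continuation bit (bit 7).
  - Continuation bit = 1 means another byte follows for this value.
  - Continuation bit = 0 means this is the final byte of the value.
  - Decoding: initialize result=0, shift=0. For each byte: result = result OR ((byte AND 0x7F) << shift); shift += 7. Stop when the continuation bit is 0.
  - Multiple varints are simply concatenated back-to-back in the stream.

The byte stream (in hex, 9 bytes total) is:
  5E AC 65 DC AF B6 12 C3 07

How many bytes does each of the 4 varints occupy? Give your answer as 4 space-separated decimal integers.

Answer: 1 2 4 2

Derivation:
  byte[0]=0x5E cont=0 payload=0x5E=94: acc |= 94<<0 -> acc=94 shift=7 [end]
Varint 1: bytes[0:1] = 5E -> value 94 (1 byte(s))
  byte[1]=0xAC cont=1 payload=0x2C=44: acc |= 44<<0 -> acc=44 shift=7
  byte[2]=0x65 cont=0 payload=0x65=101: acc |= 101<<7 -> acc=12972 shift=14 [end]
Varint 2: bytes[1:3] = AC 65 -> value 12972 (2 byte(s))
  byte[3]=0xDC cont=1 payload=0x5C=92: acc |= 92<<0 -> acc=92 shift=7
  byte[4]=0xAF cont=1 payload=0x2F=47: acc |= 47<<7 -> acc=6108 shift=14
  byte[5]=0xB6 cont=1 payload=0x36=54: acc |= 54<<14 -> acc=890844 shift=21
  byte[6]=0x12 cont=0 payload=0x12=18: acc |= 18<<21 -> acc=38639580 shift=28 [end]
Varint 3: bytes[3:7] = DC AF B6 12 -> value 38639580 (4 byte(s))
  byte[7]=0xC3 cont=1 payload=0x43=67: acc |= 67<<0 -> acc=67 shift=7
  byte[8]=0x07 cont=0 payload=0x07=7: acc |= 7<<7 -> acc=963 shift=14 [end]
Varint 4: bytes[7:9] = C3 07 -> value 963 (2 byte(s))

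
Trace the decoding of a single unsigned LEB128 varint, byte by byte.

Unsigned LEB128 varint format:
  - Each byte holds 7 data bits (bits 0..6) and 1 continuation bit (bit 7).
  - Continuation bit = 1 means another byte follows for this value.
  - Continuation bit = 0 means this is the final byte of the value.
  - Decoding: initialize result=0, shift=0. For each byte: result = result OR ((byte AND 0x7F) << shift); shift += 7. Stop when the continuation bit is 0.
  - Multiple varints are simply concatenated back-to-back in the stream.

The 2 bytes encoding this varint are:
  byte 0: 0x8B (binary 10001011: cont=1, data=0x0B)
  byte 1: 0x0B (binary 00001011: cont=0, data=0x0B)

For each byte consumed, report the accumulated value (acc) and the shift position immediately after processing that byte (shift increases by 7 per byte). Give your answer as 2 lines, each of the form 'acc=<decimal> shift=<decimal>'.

Answer: acc=11 shift=7
acc=1419 shift=14

Derivation:
byte 0=0x8B: payload=0x0B=11, contrib = 11<<0 = 11; acc -> 11, shift -> 7
byte 1=0x0B: payload=0x0B=11, contrib = 11<<7 = 1408; acc -> 1419, shift -> 14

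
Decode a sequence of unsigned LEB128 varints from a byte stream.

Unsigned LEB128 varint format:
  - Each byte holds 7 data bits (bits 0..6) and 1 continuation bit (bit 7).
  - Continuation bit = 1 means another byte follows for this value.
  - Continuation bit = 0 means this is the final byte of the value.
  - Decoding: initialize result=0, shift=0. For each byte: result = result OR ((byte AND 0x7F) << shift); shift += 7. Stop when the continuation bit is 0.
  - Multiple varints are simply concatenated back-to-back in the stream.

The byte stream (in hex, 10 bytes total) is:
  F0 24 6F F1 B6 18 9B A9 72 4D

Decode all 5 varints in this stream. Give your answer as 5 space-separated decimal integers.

Answer: 4720 111 400241 1873051 77

Derivation:
  byte[0]=0xF0 cont=1 payload=0x70=112: acc |= 112<<0 -> acc=112 shift=7
  byte[1]=0x24 cont=0 payload=0x24=36: acc |= 36<<7 -> acc=4720 shift=14 [end]
Varint 1: bytes[0:2] = F0 24 -> value 4720 (2 byte(s))
  byte[2]=0x6F cont=0 payload=0x6F=111: acc |= 111<<0 -> acc=111 shift=7 [end]
Varint 2: bytes[2:3] = 6F -> value 111 (1 byte(s))
  byte[3]=0xF1 cont=1 payload=0x71=113: acc |= 113<<0 -> acc=113 shift=7
  byte[4]=0xB6 cont=1 payload=0x36=54: acc |= 54<<7 -> acc=7025 shift=14
  byte[5]=0x18 cont=0 payload=0x18=24: acc |= 24<<14 -> acc=400241 shift=21 [end]
Varint 3: bytes[3:6] = F1 B6 18 -> value 400241 (3 byte(s))
  byte[6]=0x9B cont=1 payload=0x1B=27: acc |= 27<<0 -> acc=27 shift=7
  byte[7]=0xA9 cont=1 payload=0x29=41: acc |= 41<<7 -> acc=5275 shift=14
  byte[8]=0x72 cont=0 payload=0x72=114: acc |= 114<<14 -> acc=1873051 shift=21 [end]
Varint 4: bytes[6:9] = 9B A9 72 -> value 1873051 (3 byte(s))
  byte[9]=0x4D cont=0 payload=0x4D=77: acc |= 77<<0 -> acc=77 shift=7 [end]
Varint 5: bytes[9:10] = 4D -> value 77 (1 byte(s))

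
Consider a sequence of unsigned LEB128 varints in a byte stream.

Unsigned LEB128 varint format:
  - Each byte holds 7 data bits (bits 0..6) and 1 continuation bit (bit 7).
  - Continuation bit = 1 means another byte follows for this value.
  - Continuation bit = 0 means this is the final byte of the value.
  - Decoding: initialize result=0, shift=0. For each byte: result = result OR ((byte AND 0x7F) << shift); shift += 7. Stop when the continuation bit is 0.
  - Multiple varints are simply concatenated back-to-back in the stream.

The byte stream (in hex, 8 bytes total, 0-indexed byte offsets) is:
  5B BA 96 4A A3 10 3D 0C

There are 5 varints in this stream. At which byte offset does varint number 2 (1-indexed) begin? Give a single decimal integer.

  byte[0]=0x5B cont=0 payload=0x5B=91: acc |= 91<<0 -> acc=91 shift=7 [end]
Varint 1: bytes[0:1] = 5B -> value 91 (1 byte(s))
  byte[1]=0xBA cont=1 payload=0x3A=58: acc |= 58<<0 -> acc=58 shift=7
  byte[2]=0x96 cont=1 payload=0x16=22: acc |= 22<<7 -> acc=2874 shift=14
  byte[3]=0x4A cont=0 payload=0x4A=74: acc |= 74<<14 -> acc=1215290 shift=21 [end]
Varint 2: bytes[1:4] = BA 96 4A -> value 1215290 (3 byte(s))
  byte[4]=0xA3 cont=1 payload=0x23=35: acc |= 35<<0 -> acc=35 shift=7
  byte[5]=0x10 cont=0 payload=0x10=16: acc |= 16<<7 -> acc=2083 shift=14 [end]
Varint 3: bytes[4:6] = A3 10 -> value 2083 (2 byte(s))
  byte[6]=0x3D cont=0 payload=0x3D=61: acc |= 61<<0 -> acc=61 shift=7 [end]
Varint 4: bytes[6:7] = 3D -> value 61 (1 byte(s))
  byte[7]=0x0C cont=0 payload=0x0C=12: acc |= 12<<0 -> acc=12 shift=7 [end]
Varint 5: bytes[7:8] = 0C -> value 12 (1 byte(s))

Answer: 1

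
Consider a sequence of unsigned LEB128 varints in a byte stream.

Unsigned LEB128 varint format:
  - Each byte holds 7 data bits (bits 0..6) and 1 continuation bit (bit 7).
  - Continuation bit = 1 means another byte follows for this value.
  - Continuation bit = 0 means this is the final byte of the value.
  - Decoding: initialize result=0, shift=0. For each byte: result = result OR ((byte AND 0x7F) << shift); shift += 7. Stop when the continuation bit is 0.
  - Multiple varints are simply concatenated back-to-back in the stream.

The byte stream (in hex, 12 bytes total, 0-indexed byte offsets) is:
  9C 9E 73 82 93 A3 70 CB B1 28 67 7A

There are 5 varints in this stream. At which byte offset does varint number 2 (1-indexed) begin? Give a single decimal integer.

  byte[0]=0x9C cont=1 payload=0x1C=28: acc |= 28<<0 -> acc=28 shift=7
  byte[1]=0x9E cont=1 payload=0x1E=30: acc |= 30<<7 -> acc=3868 shift=14
  byte[2]=0x73 cont=0 payload=0x73=115: acc |= 115<<14 -> acc=1888028 shift=21 [end]
Varint 1: bytes[0:3] = 9C 9E 73 -> value 1888028 (3 byte(s))
  byte[3]=0x82 cont=1 payload=0x02=2: acc |= 2<<0 -> acc=2 shift=7
  byte[4]=0x93 cont=1 payload=0x13=19: acc |= 19<<7 -> acc=2434 shift=14
  byte[5]=0xA3 cont=1 payload=0x23=35: acc |= 35<<14 -> acc=575874 shift=21
  byte[6]=0x70 cont=0 payload=0x70=112: acc |= 112<<21 -> acc=235456898 shift=28 [end]
Varint 2: bytes[3:7] = 82 93 A3 70 -> value 235456898 (4 byte(s))
  byte[7]=0xCB cont=1 payload=0x4B=75: acc |= 75<<0 -> acc=75 shift=7
  byte[8]=0xB1 cont=1 payload=0x31=49: acc |= 49<<7 -> acc=6347 shift=14
  byte[9]=0x28 cont=0 payload=0x28=40: acc |= 40<<14 -> acc=661707 shift=21 [end]
Varint 3: bytes[7:10] = CB B1 28 -> value 661707 (3 byte(s))
  byte[10]=0x67 cont=0 payload=0x67=103: acc |= 103<<0 -> acc=103 shift=7 [end]
Varint 4: bytes[10:11] = 67 -> value 103 (1 byte(s))
  byte[11]=0x7A cont=0 payload=0x7A=122: acc |= 122<<0 -> acc=122 shift=7 [end]
Varint 5: bytes[11:12] = 7A -> value 122 (1 byte(s))

Answer: 3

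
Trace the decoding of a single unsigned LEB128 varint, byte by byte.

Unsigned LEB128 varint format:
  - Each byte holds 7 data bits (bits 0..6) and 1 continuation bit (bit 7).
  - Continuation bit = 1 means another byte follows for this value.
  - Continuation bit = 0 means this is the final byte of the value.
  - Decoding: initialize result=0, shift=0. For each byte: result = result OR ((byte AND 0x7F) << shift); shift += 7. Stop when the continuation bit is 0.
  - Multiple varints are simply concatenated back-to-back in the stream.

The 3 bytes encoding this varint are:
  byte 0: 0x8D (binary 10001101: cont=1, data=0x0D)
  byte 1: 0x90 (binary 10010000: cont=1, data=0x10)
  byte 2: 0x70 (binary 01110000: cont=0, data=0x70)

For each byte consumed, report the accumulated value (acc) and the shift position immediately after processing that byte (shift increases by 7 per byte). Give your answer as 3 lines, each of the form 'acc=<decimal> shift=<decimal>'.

Answer: acc=13 shift=7
acc=2061 shift=14
acc=1837069 shift=21

Derivation:
byte 0=0x8D: payload=0x0D=13, contrib = 13<<0 = 13; acc -> 13, shift -> 7
byte 1=0x90: payload=0x10=16, contrib = 16<<7 = 2048; acc -> 2061, shift -> 14
byte 2=0x70: payload=0x70=112, contrib = 112<<14 = 1835008; acc -> 1837069, shift -> 21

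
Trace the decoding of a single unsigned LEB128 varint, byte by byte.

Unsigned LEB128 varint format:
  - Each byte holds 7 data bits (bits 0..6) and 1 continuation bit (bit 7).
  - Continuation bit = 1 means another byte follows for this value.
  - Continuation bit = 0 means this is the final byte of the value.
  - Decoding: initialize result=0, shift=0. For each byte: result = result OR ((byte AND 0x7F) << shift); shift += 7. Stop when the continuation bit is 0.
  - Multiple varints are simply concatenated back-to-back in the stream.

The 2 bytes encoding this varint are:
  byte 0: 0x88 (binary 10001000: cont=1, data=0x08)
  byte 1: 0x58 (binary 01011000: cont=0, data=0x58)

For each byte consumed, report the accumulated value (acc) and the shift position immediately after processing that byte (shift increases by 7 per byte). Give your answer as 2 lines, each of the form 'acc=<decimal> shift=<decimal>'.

byte 0=0x88: payload=0x08=8, contrib = 8<<0 = 8; acc -> 8, shift -> 7
byte 1=0x58: payload=0x58=88, contrib = 88<<7 = 11264; acc -> 11272, shift -> 14

Answer: acc=8 shift=7
acc=11272 shift=14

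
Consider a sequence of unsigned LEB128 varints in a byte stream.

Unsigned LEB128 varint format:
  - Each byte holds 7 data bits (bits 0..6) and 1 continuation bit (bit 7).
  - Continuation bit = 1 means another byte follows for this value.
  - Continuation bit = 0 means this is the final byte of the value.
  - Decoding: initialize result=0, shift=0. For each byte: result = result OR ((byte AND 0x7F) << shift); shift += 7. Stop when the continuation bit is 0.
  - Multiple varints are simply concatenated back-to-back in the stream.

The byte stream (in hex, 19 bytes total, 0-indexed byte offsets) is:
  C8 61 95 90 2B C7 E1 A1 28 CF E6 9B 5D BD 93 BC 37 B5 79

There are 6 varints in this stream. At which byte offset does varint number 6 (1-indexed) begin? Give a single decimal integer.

  byte[0]=0xC8 cont=1 payload=0x48=72: acc |= 72<<0 -> acc=72 shift=7
  byte[1]=0x61 cont=0 payload=0x61=97: acc |= 97<<7 -> acc=12488 shift=14 [end]
Varint 1: bytes[0:2] = C8 61 -> value 12488 (2 byte(s))
  byte[2]=0x95 cont=1 payload=0x15=21: acc |= 21<<0 -> acc=21 shift=7
  byte[3]=0x90 cont=1 payload=0x10=16: acc |= 16<<7 -> acc=2069 shift=14
  byte[4]=0x2B cont=0 payload=0x2B=43: acc |= 43<<14 -> acc=706581 shift=21 [end]
Varint 2: bytes[2:5] = 95 90 2B -> value 706581 (3 byte(s))
  byte[5]=0xC7 cont=1 payload=0x47=71: acc |= 71<<0 -> acc=71 shift=7
  byte[6]=0xE1 cont=1 payload=0x61=97: acc |= 97<<7 -> acc=12487 shift=14
  byte[7]=0xA1 cont=1 payload=0x21=33: acc |= 33<<14 -> acc=553159 shift=21
  byte[8]=0x28 cont=0 payload=0x28=40: acc |= 40<<21 -> acc=84439239 shift=28 [end]
Varint 3: bytes[5:9] = C7 E1 A1 28 -> value 84439239 (4 byte(s))
  byte[9]=0xCF cont=1 payload=0x4F=79: acc |= 79<<0 -> acc=79 shift=7
  byte[10]=0xE6 cont=1 payload=0x66=102: acc |= 102<<7 -> acc=13135 shift=14
  byte[11]=0x9B cont=1 payload=0x1B=27: acc |= 27<<14 -> acc=455503 shift=21
  byte[12]=0x5D cont=0 payload=0x5D=93: acc |= 93<<21 -> acc=195490639 shift=28 [end]
Varint 4: bytes[9:13] = CF E6 9B 5D -> value 195490639 (4 byte(s))
  byte[13]=0xBD cont=1 payload=0x3D=61: acc |= 61<<0 -> acc=61 shift=7
  byte[14]=0x93 cont=1 payload=0x13=19: acc |= 19<<7 -> acc=2493 shift=14
  byte[15]=0xBC cont=1 payload=0x3C=60: acc |= 60<<14 -> acc=985533 shift=21
  byte[16]=0x37 cont=0 payload=0x37=55: acc |= 55<<21 -> acc=116328893 shift=28 [end]
Varint 5: bytes[13:17] = BD 93 BC 37 -> value 116328893 (4 byte(s))
  byte[17]=0xB5 cont=1 payload=0x35=53: acc |= 53<<0 -> acc=53 shift=7
  byte[18]=0x79 cont=0 payload=0x79=121: acc |= 121<<7 -> acc=15541 shift=14 [end]
Varint 6: bytes[17:19] = B5 79 -> value 15541 (2 byte(s))

Answer: 17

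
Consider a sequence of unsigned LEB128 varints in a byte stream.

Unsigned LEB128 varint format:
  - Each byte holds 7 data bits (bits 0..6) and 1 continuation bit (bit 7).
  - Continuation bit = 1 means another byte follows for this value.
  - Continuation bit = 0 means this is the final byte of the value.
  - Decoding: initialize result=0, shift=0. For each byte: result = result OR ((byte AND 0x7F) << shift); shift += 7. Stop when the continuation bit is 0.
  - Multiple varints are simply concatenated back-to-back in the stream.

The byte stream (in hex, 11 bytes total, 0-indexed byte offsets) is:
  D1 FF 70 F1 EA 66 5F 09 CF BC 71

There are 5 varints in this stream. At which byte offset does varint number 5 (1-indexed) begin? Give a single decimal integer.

Answer: 8

Derivation:
  byte[0]=0xD1 cont=1 payload=0x51=81: acc |= 81<<0 -> acc=81 shift=7
  byte[1]=0xFF cont=1 payload=0x7F=127: acc |= 127<<7 -> acc=16337 shift=14
  byte[2]=0x70 cont=0 payload=0x70=112: acc |= 112<<14 -> acc=1851345 shift=21 [end]
Varint 1: bytes[0:3] = D1 FF 70 -> value 1851345 (3 byte(s))
  byte[3]=0xF1 cont=1 payload=0x71=113: acc |= 113<<0 -> acc=113 shift=7
  byte[4]=0xEA cont=1 payload=0x6A=106: acc |= 106<<7 -> acc=13681 shift=14
  byte[5]=0x66 cont=0 payload=0x66=102: acc |= 102<<14 -> acc=1684849 shift=21 [end]
Varint 2: bytes[3:6] = F1 EA 66 -> value 1684849 (3 byte(s))
  byte[6]=0x5F cont=0 payload=0x5F=95: acc |= 95<<0 -> acc=95 shift=7 [end]
Varint 3: bytes[6:7] = 5F -> value 95 (1 byte(s))
  byte[7]=0x09 cont=0 payload=0x09=9: acc |= 9<<0 -> acc=9 shift=7 [end]
Varint 4: bytes[7:8] = 09 -> value 9 (1 byte(s))
  byte[8]=0xCF cont=1 payload=0x4F=79: acc |= 79<<0 -> acc=79 shift=7
  byte[9]=0xBC cont=1 payload=0x3C=60: acc |= 60<<7 -> acc=7759 shift=14
  byte[10]=0x71 cont=0 payload=0x71=113: acc |= 113<<14 -> acc=1859151 shift=21 [end]
Varint 5: bytes[8:11] = CF BC 71 -> value 1859151 (3 byte(s))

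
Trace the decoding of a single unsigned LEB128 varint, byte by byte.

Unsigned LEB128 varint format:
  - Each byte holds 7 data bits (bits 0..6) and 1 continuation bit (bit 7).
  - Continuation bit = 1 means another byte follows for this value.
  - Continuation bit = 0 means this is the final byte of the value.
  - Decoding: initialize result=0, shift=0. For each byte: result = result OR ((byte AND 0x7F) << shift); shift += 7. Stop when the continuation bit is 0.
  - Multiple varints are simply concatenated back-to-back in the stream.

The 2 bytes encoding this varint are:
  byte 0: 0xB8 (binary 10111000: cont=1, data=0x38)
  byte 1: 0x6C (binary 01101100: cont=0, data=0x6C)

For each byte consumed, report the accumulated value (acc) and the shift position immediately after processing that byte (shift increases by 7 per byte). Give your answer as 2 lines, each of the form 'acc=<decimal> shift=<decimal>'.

Answer: acc=56 shift=7
acc=13880 shift=14

Derivation:
byte 0=0xB8: payload=0x38=56, contrib = 56<<0 = 56; acc -> 56, shift -> 7
byte 1=0x6C: payload=0x6C=108, contrib = 108<<7 = 13824; acc -> 13880, shift -> 14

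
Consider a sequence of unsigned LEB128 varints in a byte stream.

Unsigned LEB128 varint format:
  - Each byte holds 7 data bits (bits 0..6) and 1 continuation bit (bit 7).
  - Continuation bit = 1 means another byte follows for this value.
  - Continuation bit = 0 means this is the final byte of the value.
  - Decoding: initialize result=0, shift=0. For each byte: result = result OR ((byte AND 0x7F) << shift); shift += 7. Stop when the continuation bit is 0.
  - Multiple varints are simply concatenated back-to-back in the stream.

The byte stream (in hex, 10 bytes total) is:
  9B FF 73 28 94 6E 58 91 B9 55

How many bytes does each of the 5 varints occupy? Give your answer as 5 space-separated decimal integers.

  byte[0]=0x9B cont=1 payload=0x1B=27: acc |= 27<<0 -> acc=27 shift=7
  byte[1]=0xFF cont=1 payload=0x7F=127: acc |= 127<<7 -> acc=16283 shift=14
  byte[2]=0x73 cont=0 payload=0x73=115: acc |= 115<<14 -> acc=1900443 shift=21 [end]
Varint 1: bytes[0:3] = 9B FF 73 -> value 1900443 (3 byte(s))
  byte[3]=0x28 cont=0 payload=0x28=40: acc |= 40<<0 -> acc=40 shift=7 [end]
Varint 2: bytes[3:4] = 28 -> value 40 (1 byte(s))
  byte[4]=0x94 cont=1 payload=0x14=20: acc |= 20<<0 -> acc=20 shift=7
  byte[5]=0x6E cont=0 payload=0x6E=110: acc |= 110<<7 -> acc=14100 shift=14 [end]
Varint 3: bytes[4:6] = 94 6E -> value 14100 (2 byte(s))
  byte[6]=0x58 cont=0 payload=0x58=88: acc |= 88<<0 -> acc=88 shift=7 [end]
Varint 4: bytes[6:7] = 58 -> value 88 (1 byte(s))
  byte[7]=0x91 cont=1 payload=0x11=17: acc |= 17<<0 -> acc=17 shift=7
  byte[8]=0xB9 cont=1 payload=0x39=57: acc |= 57<<7 -> acc=7313 shift=14
  byte[9]=0x55 cont=0 payload=0x55=85: acc |= 85<<14 -> acc=1399953 shift=21 [end]
Varint 5: bytes[7:10] = 91 B9 55 -> value 1399953 (3 byte(s))

Answer: 3 1 2 1 3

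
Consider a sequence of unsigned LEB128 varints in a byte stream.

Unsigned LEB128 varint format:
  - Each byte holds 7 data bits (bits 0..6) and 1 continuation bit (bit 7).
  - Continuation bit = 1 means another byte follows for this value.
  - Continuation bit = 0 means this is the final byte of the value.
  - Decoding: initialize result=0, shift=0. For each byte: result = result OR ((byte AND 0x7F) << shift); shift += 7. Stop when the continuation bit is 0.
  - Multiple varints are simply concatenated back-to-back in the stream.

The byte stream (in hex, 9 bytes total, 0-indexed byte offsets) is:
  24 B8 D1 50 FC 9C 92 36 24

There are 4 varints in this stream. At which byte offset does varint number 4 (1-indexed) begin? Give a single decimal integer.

Answer: 8

Derivation:
  byte[0]=0x24 cont=0 payload=0x24=36: acc |= 36<<0 -> acc=36 shift=7 [end]
Varint 1: bytes[0:1] = 24 -> value 36 (1 byte(s))
  byte[1]=0xB8 cont=1 payload=0x38=56: acc |= 56<<0 -> acc=56 shift=7
  byte[2]=0xD1 cont=1 payload=0x51=81: acc |= 81<<7 -> acc=10424 shift=14
  byte[3]=0x50 cont=0 payload=0x50=80: acc |= 80<<14 -> acc=1321144 shift=21 [end]
Varint 2: bytes[1:4] = B8 D1 50 -> value 1321144 (3 byte(s))
  byte[4]=0xFC cont=1 payload=0x7C=124: acc |= 124<<0 -> acc=124 shift=7
  byte[5]=0x9C cont=1 payload=0x1C=28: acc |= 28<<7 -> acc=3708 shift=14
  byte[6]=0x92 cont=1 payload=0x12=18: acc |= 18<<14 -> acc=298620 shift=21
  byte[7]=0x36 cont=0 payload=0x36=54: acc |= 54<<21 -> acc=113544828 shift=28 [end]
Varint 3: bytes[4:8] = FC 9C 92 36 -> value 113544828 (4 byte(s))
  byte[8]=0x24 cont=0 payload=0x24=36: acc |= 36<<0 -> acc=36 shift=7 [end]
Varint 4: bytes[8:9] = 24 -> value 36 (1 byte(s))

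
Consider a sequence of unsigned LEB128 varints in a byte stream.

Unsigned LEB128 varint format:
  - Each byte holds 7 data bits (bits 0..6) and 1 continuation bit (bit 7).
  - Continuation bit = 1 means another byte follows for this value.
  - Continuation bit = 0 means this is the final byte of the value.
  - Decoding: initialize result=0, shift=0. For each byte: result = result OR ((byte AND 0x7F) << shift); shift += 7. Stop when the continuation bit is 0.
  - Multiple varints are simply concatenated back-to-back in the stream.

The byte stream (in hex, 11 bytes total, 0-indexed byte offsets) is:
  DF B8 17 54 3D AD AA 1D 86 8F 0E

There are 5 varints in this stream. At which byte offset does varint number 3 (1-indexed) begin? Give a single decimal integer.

  byte[0]=0xDF cont=1 payload=0x5F=95: acc |= 95<<0 -> acc=95 shift=7
  byte[1]=0xB8 cont=1 payload=0x38=56: acc |= 56<<7 -> acc=7263 shift=14
  byte[2]=0x17 cont=0 payload=0x17=23: acc |= 23<<14 -> acc=384095 shift=21 [end]
Varint 1: bytes[0:3] = DF B8 17 -> value 384095 (3 byte(s))
  byte[3]=0x54 cont=0 payload=0x54=84: acc |= 84<<0 -> acc=84 shift=7 [end]
Varint 2: bytes[3:4] = 54 -> value 84 (1 byte(s))
  byte[4]=0x3D cont=0 payload=0x3D=61: acc |= 61<<0 -> acc=61 shift=7 [end]
Varint 3: bytes[4:5] = 3D -> value 61 (1 byte(s))
  byte[5]=0xAD cont=1 payload=0x2D=45: acc |= 45<<0 -> acc=45 shift=7
  byte[6]=0xAA cont=1 payload=0x2A=42: acc |= 42<<7 -> acc=5421 shift=14
  byte[7]=0x1D cont=0 payload=0x1D=29: acc |= 29<<14 -> acc=480557 shift=21 [end]
Varint 4: bytes[5:8] = AD AA 1D -> value 480557 (3 byte(s))
  byte[8]=0x86 cont=1 payload=0x06=6: acc |= 6<<0 -> acc=6 shift=7
  byte[9]=0x8F cont=1 payload=0x0F=15: acc |= 15<<7 -> acc=1926 shift=14
  byte[10]=0x0E cont=0 payload=0x0E=14: acc |= 14<<14 -> acc=231302 shift=21 [end]
Varint 5: bytes[8:11] = 86 8F 0E -> value 231302 (3 byte(s))

Answer: 4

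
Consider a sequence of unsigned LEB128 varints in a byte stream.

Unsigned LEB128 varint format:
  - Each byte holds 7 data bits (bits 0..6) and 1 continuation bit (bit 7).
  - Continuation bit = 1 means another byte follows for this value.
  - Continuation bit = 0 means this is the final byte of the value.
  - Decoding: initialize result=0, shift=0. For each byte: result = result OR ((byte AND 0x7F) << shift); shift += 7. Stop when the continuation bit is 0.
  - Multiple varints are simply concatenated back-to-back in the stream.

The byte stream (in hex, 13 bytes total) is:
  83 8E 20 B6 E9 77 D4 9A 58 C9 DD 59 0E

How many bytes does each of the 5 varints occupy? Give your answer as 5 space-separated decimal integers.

Answer: 3 3 3 3 1

Derivation:
  byte[0]=0x83 cont=1 payload=0x03=3: acc |= 3<<0 -> acc=3 shift=7
  byte[1]=0x8E cont=1 payload=0x0E=14: acc |= 14<<7 -> acc=1795 shift=14
  byte[2]=0x20 cont=0 payload=0x20=32: acc |= 32<<14 -> acc=526083 shift=21 [end]
Varint 1: bytes[0:3] = 83 8E 20 -> value 526083 (3 byte(s))
  byte[3]=0xB6 cont=1 payload=0x36=54: acc |= 54<<0 -> acc=54 shift=7
  byte[4]=0xE9 cont=1 payload=0x69=105: acc |= 105<<7 -> acc=13494 shift=14
  byte[5]=0x77 cont=0 payload=0x77=119: acc |= 119<<14 -> acc=1963190 shift=21 [end]
Varint 2: bytes[3:6] = B6 E9 77 -> value 1963190 (3 byte(s))
  byte[6]=0xD4 cont=1 payload=0x54=84: acc |= 84<<0 -> acc=84 shift=7
  byte[7]=0x9A cont=1 payload=0x1A=26: acc |= 26<<7 -> acc=3412 shift=14
  byte[8]=0x58 cont=0 payload=0x58=88: acc |= 88<<14 -> acc=1445204 shift=21 [end]
Varint 3: bytes[6:9] = D4 9A 58 -> value 1445204 (3 byte(s))
  byte[9]=0xC9 cont=1 payload=0x49=73: acc |= 73<<0 -> acc=73 shift=7
  byte[10]=0xDD cont=1 payload=0x5D=93: acc |= 93<<7 -> acc=11977 shift=14
  byte[11]=0x59 cont=0 payload=0x59=89: acc |= 89<<14 -> acc=1470153 shift=21 [end]
Varint 4: bytes[9:12] = C9 DD 59 -> value 1470153 (3 byte(s))
  byte[12]=0x0E cont=0 payload=0x0E=14: acc |= 14<<0 -> acc=14 shift=7 [end]
Varint 5: bytes[12:13] = 0E -> value 14 (1 byte(s))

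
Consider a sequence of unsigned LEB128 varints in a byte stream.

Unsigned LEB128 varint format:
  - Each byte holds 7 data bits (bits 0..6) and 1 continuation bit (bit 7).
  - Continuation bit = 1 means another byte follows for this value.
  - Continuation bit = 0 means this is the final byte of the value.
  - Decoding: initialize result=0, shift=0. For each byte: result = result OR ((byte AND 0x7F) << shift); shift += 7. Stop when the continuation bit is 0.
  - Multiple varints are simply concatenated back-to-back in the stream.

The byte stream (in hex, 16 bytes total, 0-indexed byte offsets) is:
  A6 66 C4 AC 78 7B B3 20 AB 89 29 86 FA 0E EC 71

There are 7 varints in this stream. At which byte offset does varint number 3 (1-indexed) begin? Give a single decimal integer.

Answer: 5

Derivation:
  byte[0]=0xA6 cont=1 payload=0x26=38: acc |= 38<<0 -> acc=38 shift=7
  byte[1]=0x66 cont=0 payload=0x66=102: acc |= 102<<7 -> acc=13094 shift=14 [end]
Varint 1: bytes[0:2] = A6 66 -> value 13094 (2 byte(s))
  byte[2]=0xC4 cont=1 payload=0x44=68: acc |= 68<<0 -> acc=68 shift=7
  byte[3]=0xAC cont=1 payload=0x2C=44: acc |= 44<<7 -> acc=5700 shift=14
  byte[4]=0x78 cont=0 payload=0x78=120: acc |= 120<<14 -> acc=1971780 shift=21 [end]
Varint 2: bytes[2:5] = C4 AC 78 -> value 1971780 (3 byte(s))
  byte[5]=0x7B cont=0 payload=0x7B=123: acc |= 123<<0 -> acc=123 shift=7 [end]
Varint 3: bytes[5:6] = 7B -> value 123 (1 byte(s))
  byte[6]=0xB3 cont=1 payload=0x33=51: acc |= 51<<0 -> acc=51 shift=7
  byte[7]=0x20 cont=0 payload=0x20=32: acc |= 32<<7 -> acc=4147 shift=14 [end]
Varint 4: bytes[6:8] = B3 20 -> value 4147 (2 byte(s))
  byte[8]=0xAB cont=1 payload=0x2B=43: acc |= 43<<0 -> acc=43 shift=7
  byte[9]=0x89 cont=1 payload=0x09=9: acc |= 9<<7 -> acc=1195 shift=14
  byte[10]=0x29 cont=0 payload=0x29=41: acc |= 41<<14 -> acc=672939 shift=21 [end]
Varint 5: bytes[8:11] = AB 89 29 -> value 672939 (3 byte(s))
  byte[11]=0x86 cont=1 payload=0x06=6: acc |= 6<<0 -> acc=6 shift=7
  byte[12]=0xFA cont=1 payload=0x7A=122: acc |= 122<<7 -> acc=15622 shift=14
  byte[13]=0x0E cont=0 payload=0x0E=14: acc |= 14<<14 -> acc=244998 shift=21 [end]
Varint 6: bytes[11:14] = 86 FA 0E -> value 244998 (3 byte(s))
  byte[14]=0xEC cont=1 payload=0x6C=108: acc |= 108<<0 -> acc=108 shift=7
  byte[15]=0x71 cont=0 payload=0x71=113: acc |= 113<<7 -> acc=14572 shift=14 [end]
Varint 7: bytes[14:16] = EC 71 -> value 14572 (2 byte(s))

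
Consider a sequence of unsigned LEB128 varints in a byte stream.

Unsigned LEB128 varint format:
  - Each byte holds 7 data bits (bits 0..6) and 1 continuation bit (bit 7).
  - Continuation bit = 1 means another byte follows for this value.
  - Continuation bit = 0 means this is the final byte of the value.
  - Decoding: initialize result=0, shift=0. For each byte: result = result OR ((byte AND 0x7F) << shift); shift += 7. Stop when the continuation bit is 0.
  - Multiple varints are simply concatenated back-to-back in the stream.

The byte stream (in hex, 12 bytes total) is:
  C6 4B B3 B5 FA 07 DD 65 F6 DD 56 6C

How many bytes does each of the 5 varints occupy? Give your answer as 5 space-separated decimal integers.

  byte[0]=0xC6 cont=1 payload=0x46=70: acc |= 70<<0 -> acc=70 shift=7
  byte[1]=0x4B cont=0 payload=0x4B=75: acc |= 75<<7 -> acc=9670 shift=14 [end]
Varint 1: bytes[0:2] = C6 4B -> value 9670 (2 byte(s))
  byte[2]=0xB3 cont=1 payload=0x33=51: acc |= 51<<0 -> acc=51 shift=7
  byte[3]=0xB5 cont=1 payload=0x35=53: acc |= 53<<7 -> acc=6835 shift=14
  byte[4]=0xFA cont=1 payload=0x7A=122: acc |= 122<<14 -> acc=2005683 shift=21
  byte[5]=0x07 cont=0 payload=0x07=7: acc |= 7<<21 -> acc=16685747 shift=28 [end]
Varint 2: bytes[2:6] = B3 B5 FA 07 -> value 16685747 (4 byte(s))
  byte[6]=0xDD cont=1 payload=0x5D=93: acc |= 93<<0 -> acc=93 shift=7
  byte[7]=0x65 cont=0 payload=0x65=101: acc |= 101<<7 -> acc=13021 shift=14 [end]
Varint 3: bytes[6:8] = DD 65 -> value 13021 (2 byte(s))
  byte[8]=0xF6 cont=1 payload=0x76=118: acc |= 118<<0 -> acc=118 shift=7
  byte[9]=0xDD cont=1 payload=0x5D=93: acc |= 93<<7 -> acc=12022 shift=14
  byte[10]=0x56 cont=0 payload=0x56=86: acc |= 86<<14 -> acc=1421046 shift=21 [end]
Varint 4: bytes[8:11] = F6 DD 56 -> value 1421046 (3 byte(s))
  byte[11]=0x6C cont=0 payload=0x6C=108: acc |= 108<<0 -> acc=108 shift=7 [end]
Varint 5: bytes[11:12] = 6C -> value 108 (1 byte(s))

Answer: 2 4 2 3 1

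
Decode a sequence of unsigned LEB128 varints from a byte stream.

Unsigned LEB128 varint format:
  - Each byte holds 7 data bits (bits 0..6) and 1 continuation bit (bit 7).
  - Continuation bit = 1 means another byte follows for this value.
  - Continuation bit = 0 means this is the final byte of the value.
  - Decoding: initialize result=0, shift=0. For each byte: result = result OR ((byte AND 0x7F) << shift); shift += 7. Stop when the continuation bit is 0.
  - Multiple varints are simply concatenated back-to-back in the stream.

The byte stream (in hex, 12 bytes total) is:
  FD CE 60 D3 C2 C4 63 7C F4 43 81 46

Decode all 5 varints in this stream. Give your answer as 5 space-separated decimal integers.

Answer: 1582973 208740691 124 8692 8961

Derivation:
  byte[0]=0xFD cont=1 payload=0x7D=125: acc |= 125<<0 -> acc=125 shift=7
  byte[1]=0xCE cont=1 payload=0x4E=78: acc |= 78<<7 -> acc=10109 shift=14
  byte[2]=0x60 cont=0 payload=0x60=96: acc |= 96<<14 -> acc=1582973 shift=21 [end]
Varint 1: bytes[0:3] = FD CE 60 -> value 1582973 (3 byte(s))
  byte[3]=0xD3 cont=1 payload=0x53=83: acc |= 83<<0 -> acc=83 shift=7
  byte[4]=0xC2 cont=1 payload=0x42=66: acc |= 66<<7 -> acc=8531 shift=14
  byte[5]=0xC4 cont=1 payload=0x44=68: acc |= 68<<14 -> acc=1122643 shift=21
  byte[6]=0x63 cont=0 payload=0x63=99: acc |= 99<<21 -> acc=208740691 shift=28 [end]
Varint 2: bytes[3:7] = D3 C2 C4 63 -> value 208740691 (4 byte(s))
  byte[7]=0x7C cont=0 payload=0x7C=124: acc |= 124<<0 -> acc=124 shift=7 [end]
Varint 3: bytes[7:8] = 7C -> value 124 (1 byte(s))
  byte[8]=0xF4 cont=1 payload=0x74=116: acc |= 116<<0 -> acc=116 shift=7
  byte[9]=0x43 cont=0 payload=0x43=67: acc |= 67<<7 -> acc=8692 shift=14 [end]
Varint 4: bytes[8:10] = F4 43 -> value 8692 (2 byte(s))
  byte[10]=0x81 cont=1 payload=0x01=1: acc |= 1<<0 -> acc=1 shift=7
  byte[11]=0x46 cont=0 payload=0x46=70: acc |= 70<<7 -> acc=8961 shift=14 [end]
Varint 5: bytes[10:12] = 81 46 -> value 8961 (2 byte(s))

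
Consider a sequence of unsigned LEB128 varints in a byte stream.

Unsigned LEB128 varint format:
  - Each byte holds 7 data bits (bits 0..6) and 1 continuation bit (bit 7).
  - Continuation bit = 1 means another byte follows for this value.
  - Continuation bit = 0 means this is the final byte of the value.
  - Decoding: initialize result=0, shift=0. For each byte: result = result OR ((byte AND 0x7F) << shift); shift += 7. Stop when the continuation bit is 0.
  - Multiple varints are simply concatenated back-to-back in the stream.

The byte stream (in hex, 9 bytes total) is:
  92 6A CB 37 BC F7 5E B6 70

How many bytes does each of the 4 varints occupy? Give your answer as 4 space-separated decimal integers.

  byte[0]=0x92 cont=1 payload=0x12=18: acc |= 18<<0 -> acc=18 shift=7
  byte[1]=0x6A cont=0 payload=0x6A=106: acc |= 106<<7 -> acc=13586 shift=14 [end]
Varint 1: bytes[0:2] = 92 6A -> value 13586 (2 byte(s))
  byte[2]=0xCB cont=1 payload=0x4B=75: acc |= 75<<0 -> acc=75 shift=7
  byte[3]=0x37 cont=0 payload=0x37=55: acc |= 55<<7 -> acc=7115 shift=14 [end]
Varint 2: bytes[2:4] = CB 37 -> value 7115 (2 byte(s))
  byte[4]=0xBC cont=1 payload=0x3C=60: acc |= 60<<0 -> acc=60 shift=7
  byte[5]=0xF7 cont=1 payload=0x77=119: acc |= 119<<7 -> acc=15292 shift=14
  byte[6]=0x5E cont=0 payload=0x5E=94: acc |= 94<<14 -> acc=1555388 shift=21 [end]
Varint 3: bytes[4:7] = BC F7 5E -> value 1555388 (3 byte(s))
  byte[7]=0xB6 cont=1 payload=0x36=54: acc |= 54<<0 -> acc=54 shift=7
  byte[8]=0x70 cont=0 payload=0x70=112: acc |= 112<<7 -> acc=14390 shift=14 [end]
Varint 4: bytes[7:9] = B6 70 -> value 14390 (2 byte(s))

Answer: 2 2 3 2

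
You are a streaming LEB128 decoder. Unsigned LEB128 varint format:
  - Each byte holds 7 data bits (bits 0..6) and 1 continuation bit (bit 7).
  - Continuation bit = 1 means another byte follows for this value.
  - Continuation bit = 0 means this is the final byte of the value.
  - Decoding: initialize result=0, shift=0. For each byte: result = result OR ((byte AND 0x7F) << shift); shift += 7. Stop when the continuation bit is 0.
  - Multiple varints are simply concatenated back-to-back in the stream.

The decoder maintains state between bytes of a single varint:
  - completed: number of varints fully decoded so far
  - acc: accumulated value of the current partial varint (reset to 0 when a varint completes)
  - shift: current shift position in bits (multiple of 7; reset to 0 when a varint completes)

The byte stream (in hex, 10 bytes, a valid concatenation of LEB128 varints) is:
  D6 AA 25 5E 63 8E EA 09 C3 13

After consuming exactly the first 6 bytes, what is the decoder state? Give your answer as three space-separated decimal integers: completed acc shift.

Answer: 3 14 7

Derivation:
byte[0]=0xD6 cont=1 payload=0x56: acc |= 86<<0 -> completed=0 acc=86 shift=7
byte[1]=0xAA cont=1 payload=0x2A: acc |= 42<<7 -> completed=0 acc=5462 shift=14
byte[2]=0x25 cont=0 payload=0x25: varint #1 complete (value=611670); reset -> completed=1 acc=0 shift=0
byte[3]=0x5E cont=0 payload=0x5E: varint #2 complete (value=94); reset -> completed=2 acc=0 shift=0
byte[4]=0x63 cont=0 payload=0x63: varint #3 complete (value=99); reset -> completed=3 acc=0 shift=0
byte[5]=0x8E cont=1 payload=0x0E: acc |= 14<<0 -> completed=3 acc=14 shift=7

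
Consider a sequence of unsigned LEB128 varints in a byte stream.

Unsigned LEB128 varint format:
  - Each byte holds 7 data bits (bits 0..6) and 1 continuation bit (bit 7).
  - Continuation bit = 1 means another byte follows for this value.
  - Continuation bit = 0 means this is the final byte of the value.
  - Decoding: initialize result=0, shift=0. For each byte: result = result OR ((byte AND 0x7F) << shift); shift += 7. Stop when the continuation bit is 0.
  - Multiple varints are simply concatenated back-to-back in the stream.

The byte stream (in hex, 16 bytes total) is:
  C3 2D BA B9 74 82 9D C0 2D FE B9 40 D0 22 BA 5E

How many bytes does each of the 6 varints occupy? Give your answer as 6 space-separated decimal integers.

  byte[0]=0xC3 cont=1 payload=0x43=67: acc |= 67<<0 -> acc=67 shift=7
  byte[1]=0x2D cont=0 payload=0x2D=45: acc |= 45<<7 -> acc=5827 shift=14 [end]
Varint 1: bytes[0:2] = C3 2D -> value 5827 (2 byte(s))
  byte[2]=0xBA cont=1 payload=0x3A=58: acc |= 58<<0 -> acc=58 shift=7
  byte[3]=0xB9 cont=1 payload=0x39=57: acc |= 57<<7 -> acc=7354 shift=14
  byte[4]=0x74 cont=0 payload=0x74=116: acc |= 116<<14 -> acc=1907898 shift=21 [end]
Varint 2: bytes[2:5] = BA B9 74 -> value 1907898 (3 byte(s))
  byte[5]=0x82 cont=1 payload=0x02=2: acc |= 2<<0 -> acc=2 shift=7
  byte[6]=0x9D cont=1 payload=0x1D=29: acc |= 29<<7 -> acc=3714 shift=14
  byte[7]=0xC0 cont=1 payload=0x40=64: acc |= 64<<14 -> acc=1052290 shift=21
  byte[8]=0x2D cont=0 payload=0x2D=45: acc |= 45<<21 -> acc=95424130 shift=28 [end]
Varint 3: bytes[5:9] = 82 9D C0 2D -> value 95424130 (4 byte(s))
  byte[9]=0xFE cont=1 payload=0x7E=126: acc |= 126<<0 -> acc=126 shift=7
  byte[10]=0xB9 cont=1 payload=0x39=57: acc |= 57<<7 -> acc=7422 shift=14
  byte[11]=0x40 cont=0 payload=0x40=64: acc |= 64<<14 -> acc=1055998 shift=21 [end]
Varint 4: bytes[9:12] = FE B9 40 -> value 1055998 (3 byte(s))
  byte[12]=0xD0 cont=1 payload=0x50=80: acc |= 80<<0 -> acc=80 shift=7
  byte[13]=0x22 cont=0 payload=0x22=34: acc |= 34<<7 -> acc=4432 shift=14 [end]
Varint 5: bytes[12:14] = D0 22 -> value 4432 (2 byte(s))
  byte[14]=0xBA cont=1 payload=0x3A=58: acc |= 58<<0 -> acc=58 shift=7
  byte[15]=0x5E cont=0 payload=0x5E=94: acc |= 94<<7 -> acc=12090 shift=14 [end]
Varint 6: bytes[14:16] = BA 5E -> value 12090 (2 byte(s))

Answer: 2 3 4 3 2 2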